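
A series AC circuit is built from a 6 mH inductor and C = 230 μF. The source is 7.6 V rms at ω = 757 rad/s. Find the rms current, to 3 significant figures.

6.33 A

X_L = ωL = 4.54 Ω
X_C = 1/(ωC) = 5.74 Ω
Net reactance X = X_L − X_C = -1.20 Ω
Z = − j1.20 Ω
|Z| = √(0² + 1.20²) = 1.20 Ω
I = V/|Z| = 7.6/1.20 = 6.33 A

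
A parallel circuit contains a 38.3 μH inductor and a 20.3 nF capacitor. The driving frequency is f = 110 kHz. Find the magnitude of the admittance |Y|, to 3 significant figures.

23.7 mS

ω = 2πf = 691200 rad/s
X_L = ωL = 26.5 Ω
X_C = 1/(ωC) = 71.3 Ω
Parallel: admittances add. Y = 1/(jωL) + jωC
Y = (0 − j0.0237) S
|Y| = 0.0237 S → |Z| = 1/|Y| = 42.1 Ω, ∠Z = −∠Y = 90.0°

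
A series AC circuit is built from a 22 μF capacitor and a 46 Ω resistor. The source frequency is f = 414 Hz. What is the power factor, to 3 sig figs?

ω = 2πf = 2601 rad/s
X_C = 1/(ωC) = 17.5 Ω
Z = 46.0 − j17.5 Ω
|Z| = √(46.0² + 17.5²) = 49.2 Ω
∠Z = arctan(-17.5/46.0) = -20.8°
cos φ = cos(-20.8°) = 0.935

0.935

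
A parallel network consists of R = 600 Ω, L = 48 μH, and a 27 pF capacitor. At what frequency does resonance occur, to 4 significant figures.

4.421 MHz

ω₀ = 1/√(LC) = 1/√(4.8e-05 × 2.7e-11) = 2.778e+07 rad/s
f₀ = ω₀/(2π) = 4.421 MHz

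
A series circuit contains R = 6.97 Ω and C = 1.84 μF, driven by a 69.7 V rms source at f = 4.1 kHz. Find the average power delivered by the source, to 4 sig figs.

68.59 W

ω = 2πf = 25760 rad/s
X_C = 1/(ωC) = 21.10 Ω
Z = 6.970 − j21.10 Ω
|Z| = √(6.970² + 21.10²) = 22.22 Ω
∠Z = arctan(-21.10/6.970) = -71.72°
I = V/|Z| = 3.137 A
P = VI cos φ = 69.7 × 3.137 × cos(-71.72°) = 68.59 W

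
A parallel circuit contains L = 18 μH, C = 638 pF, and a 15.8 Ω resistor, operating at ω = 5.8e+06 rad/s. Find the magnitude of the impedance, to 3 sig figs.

15.7 Ω

X_L = ωL = 104 Ω
X_C = 1/(ωC) = 270 Ω
Parallel: admittances add. Y = 1/R + 1/(jωL) + jωC
Y = (0.0633 − j0.00588) S
|Y| = 0.0636 S → |Z| = 1/|Y| = 15.7 Ω, ∠Z = −∠Y = 5.31°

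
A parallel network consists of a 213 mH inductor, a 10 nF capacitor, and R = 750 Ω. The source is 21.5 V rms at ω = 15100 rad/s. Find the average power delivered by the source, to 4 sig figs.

X_L = ωL = 3216 Ω
X_C = 1/(ωC) = 6623 Ω
Parallel: admittances add. Y = 1/R + 1/(jωL) + jωC
Y = (0.001333 − j0.0001599) S
|Y| = 0.001343 S → |Z| = 1/|Y| = 744.7 Ω, ∠Z = −∠Y = 6.839°
I = V/|Z| = 28.87 mA
P = VI cos φ = 21.5 × 0.02887 × cos(6.839°) = 616.3 mW

616.3 mW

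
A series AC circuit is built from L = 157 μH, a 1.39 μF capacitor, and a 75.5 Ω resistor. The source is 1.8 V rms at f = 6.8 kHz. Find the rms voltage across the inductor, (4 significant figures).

ω = 2πf = 42730 rad/s
X_L = ωL = 6.708 Ω
X_C = 1/(ωC) = 16.84 Ω
Net reactance X = X_L − X_C = -10.13 Ω
Z = 75.50 − j10.13 Ω
|Z| = √(75.50² + 10.13²) = 76.18 Ω
I = V/|Z| = 23.63 mA
V_L = I·|Z_L| = 0.02363 × 6.708 = 0.1585 V

0.1585 V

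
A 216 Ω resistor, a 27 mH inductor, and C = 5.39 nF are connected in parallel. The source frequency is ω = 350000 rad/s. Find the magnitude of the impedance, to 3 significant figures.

X_L = ωL = 9450 Ω
X_C = 1/(ωC) = 530 Ω
Parallel: admittances add. Y = 1/R + 1/(jωL) + jωC
Y = (0.00463 + j0.00178) S
|Y| = 0.00496 S → |Z| = 1/|Y| = 202 Ω, ∠Z = −∠Y = -21.0°

202 Ω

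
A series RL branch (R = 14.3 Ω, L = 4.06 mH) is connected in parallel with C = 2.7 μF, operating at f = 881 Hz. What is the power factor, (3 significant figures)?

ω = 2πf = 5535 rad/s
X_L = ωL = 22.5 Ω
X_C = 1/(ωC) = 66.9 Ω
Branch 1 (R+jX_L): Z₁ = 14.3 + j22.5 Ω, |Z₁| = 26.6 Ω
Branch 2 (−jX_C): Z₂ = −j66.9 Ω
Parallel: Z = Z₁Z₂/(Z₁+Z₂), |Z| = 38.2 Ω, ∠Z = 39.7°
cos φ = cos(39.7°) = 0.769

0.769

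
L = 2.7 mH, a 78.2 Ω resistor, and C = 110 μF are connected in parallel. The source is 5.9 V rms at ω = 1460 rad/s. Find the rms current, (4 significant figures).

554.3 mA

X_L = ωL = 3.942 Ω
X_C = 1/(ωC) = 6.227 Ω
Parallel: admittances add. Y = 1/R + 1/(jωL) + jωC
Y = (0.01279 − j0.09308) S
|Y| = 0.09395 S → |Z| = 1/|Y| = 10.64 Ω, ∠Z = −∠Y = 82.18°
I = V/|Z| = 5.9/10.64 = 554.3 mA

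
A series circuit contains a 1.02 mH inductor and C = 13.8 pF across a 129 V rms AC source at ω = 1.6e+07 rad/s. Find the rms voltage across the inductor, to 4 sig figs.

X_L = ωL = 16320 Ω
X_C = 1/(ωC) = 4529 Ω
Net reactance X = X_L − X_C = 11790 Ω
Z = j11790 Ω
|Z| = √(0² + 11790²) = 11790 Ω
I = V/|Z| = 10.94 mA
V_L = I·|Z_L| = 0.01094 × 16320 = 178.5 V

178.5 V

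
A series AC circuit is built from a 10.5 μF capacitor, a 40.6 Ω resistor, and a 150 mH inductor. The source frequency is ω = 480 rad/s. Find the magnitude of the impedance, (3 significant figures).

X_L = ωL = 72.0 Ω
X_C = 1/(ωC) = 198 Ω
Net reactance X = X_L − X_C = -126 Ω
Z = 40.6 − j126 Ω
|Z| = √(40.6² + 126²) = 133 Ω

133 Ω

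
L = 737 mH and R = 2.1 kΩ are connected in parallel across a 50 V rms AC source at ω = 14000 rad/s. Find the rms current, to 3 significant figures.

24.3 mA

X_L = ωL = 10300 Ω
Parallel: admittances add. Y = 1/R + 1/(jωL)
Y = (0.000476 − j9.69e-05) S
|Y| = 0.000486 S → |Z| = 1/|Y| = 2060 Ω, ∠Z = −∠Y = 11.5°
I = V/|Z| = 50/2060 = 24.3 mA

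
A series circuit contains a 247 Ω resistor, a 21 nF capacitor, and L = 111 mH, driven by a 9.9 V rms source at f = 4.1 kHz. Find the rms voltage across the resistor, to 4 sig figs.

ω = 2πf = 25760 rad/s
X_L = ωL = 2859 Ω
X_C = 1/(ωC) = 1848 Ω
Net reactance X = X_L − X_C = 1011 Ω
Z = 247.0 + j1011 Ω
|Z| = √(247.0² + 1011²) = 1041 Ω
I = V/|Z| = 9.513 mA
V_R = I·|Z_R| = 0.009513 × 247.0 = 2.350 V

2.350 V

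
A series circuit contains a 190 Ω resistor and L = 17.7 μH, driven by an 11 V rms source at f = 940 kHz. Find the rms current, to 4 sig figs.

ω = 2πf = 5.906e+06 rad/s
X_L = ωL = 104.5 Ω
Z = 190.0 + j104.5 Ω
|Z| = √(190.0² + 104.5²) = 216.9 Ω
I = V/|Z| = 11/216.9 = 50.72 mA

50.72 mA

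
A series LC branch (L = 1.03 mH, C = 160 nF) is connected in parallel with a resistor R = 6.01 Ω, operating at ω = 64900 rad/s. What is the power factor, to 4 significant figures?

X_L = ωL = 66.85 Ω
X_C = 1/(ωC) = 96.30 Ω
Branch 1: Z₁ = R = 6.010 Ω
Branch 2 (series LC): Z₂ = j(X_L − X_C) = −j29.46 Ω
Parallel: Z = Z₁Z₂/(Z₁+Z₂), |Z| = 5.889 Ω, ∠Z = -11.53°
cos φ = cos(-11.53°) = 0.9798

0.9798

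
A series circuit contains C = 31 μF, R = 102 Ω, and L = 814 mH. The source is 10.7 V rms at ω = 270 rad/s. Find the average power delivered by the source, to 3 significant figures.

571 mW

X_L = ωL = 220 Ω
X_C = 1/(ωC) = 119 Ω
Net reactance X = X_L − X_C = 100 Ω
Z = 102 + j100 Ω
|Z| = √(102² + 100²) = 143 Ω
∠Z = arctan(100/102) = 44.5°
I = V/|Z| = 74.8 mA
P = VI cos φ = 10.7 × 0.0748 × cos(44.5°) = 571 mW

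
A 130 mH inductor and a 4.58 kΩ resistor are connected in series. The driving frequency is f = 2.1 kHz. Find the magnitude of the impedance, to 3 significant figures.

4890 Ω

ω = 2πf = 13190 rad/s
X_L = ωL = 1720 Ω
Z = 4580 + j1720 Ω
|Z| = √(4580² + 1720²) = 4890 Ω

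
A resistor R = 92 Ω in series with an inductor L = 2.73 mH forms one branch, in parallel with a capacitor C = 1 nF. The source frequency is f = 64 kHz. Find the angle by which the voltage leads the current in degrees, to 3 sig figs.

81.4°

ω = 2πf = 402100 rad/s
X_L = ωL = 1100 Ω
X_C = 1/(ωC) = 2490 Ω
Branch 1 (R+jX_L): Z₁ = 92.0 + j1100 Ω, |Z₁| = 1100 Ω
Branch 2 (−jX_C): Z₂ = −j2490 Ω
Parallel: Z = Z₁Z₂/(Z₁+Z₂), |Z| = 1970 Ω, ∠Z = 81.4°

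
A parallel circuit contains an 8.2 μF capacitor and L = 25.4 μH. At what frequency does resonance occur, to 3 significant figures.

ω₀ = 1/√(LC) = 1/√(2.54e-05 × 8.2e-06) = 69290 rad/s
f₀ = ω₀/(2π) = 11.0 kHz

11.0 kHz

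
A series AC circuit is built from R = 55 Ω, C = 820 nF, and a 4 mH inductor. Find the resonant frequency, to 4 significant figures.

ω₀ = 1/√(LC) = 1/√(0.004 × 8.2e-07) = 17460 rad/s
f₀ = ω₀/(2π) = 2.779 kHz

2.779 kHz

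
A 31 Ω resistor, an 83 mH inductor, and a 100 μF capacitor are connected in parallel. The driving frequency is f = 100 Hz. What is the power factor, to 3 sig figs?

ω = 2πf = 628.3 rad/s
X_L = ωL = 52.2 Ω
X_C = 1/(ωC) = 15.9 Ω
Parallel: admittances add. Y = 1/R + 1/(jωL) + jωC
Y = (0.0323 + j0.0437) S
|Y| = 0.0543 S → |Z| = 1/|Y| = 18.4 Ω, ∠Z = −∠Y = -53.5°
cos φ = cos(-53.5°) = 0.594

0.594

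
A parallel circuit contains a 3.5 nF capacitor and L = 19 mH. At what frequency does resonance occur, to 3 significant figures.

ω₀ = 1/√(LC) = 1/√(0.019 × 3.5e-09) = 122600 rad/s
f₀ = ω₀/(2π) = 19.5 kHz

19.5 kHz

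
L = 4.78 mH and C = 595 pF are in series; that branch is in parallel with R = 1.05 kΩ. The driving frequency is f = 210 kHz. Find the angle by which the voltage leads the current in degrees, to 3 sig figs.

ω = 2πf = 1.319e+06 rad/s
X_L = ωL = 6310 Ω
X_C = 1/(ωC) = 1270 Ω
Branch 1: Z₁ = R = 1050 Ω
Branch 2 (series LC): Z₂ = j(X_L − X_C) = j5030 Ω
Parallel: Z = Z₁Z₂/(Z₁+Z₂), |Z| = 1030 Ω, ∠Z = 11.8°

11.8°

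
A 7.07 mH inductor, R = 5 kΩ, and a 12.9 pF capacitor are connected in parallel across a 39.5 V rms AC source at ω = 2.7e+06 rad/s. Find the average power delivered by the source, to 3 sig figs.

X_L = ωL = 19100 Ω
X_C = 1/(ωC) = 28700 Ω
Parallel: admittances add. Y = 1/R + 1/(jωL) + jωC
Y = (0.000200 − j1.76e-05) S
|Y| = 0.000201 S → |Z| = 1/|Y| = 4980 Ω, ∠Z = −∠Y = 5.02°
I = V/|Z| = 7.93 mA
P = VI cos φ = 39.5 × 0.00793 × cos(5.02°) = 312 mW

312 mW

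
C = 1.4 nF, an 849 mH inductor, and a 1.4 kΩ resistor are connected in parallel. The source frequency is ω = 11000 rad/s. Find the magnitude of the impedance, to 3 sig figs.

1390 Ω

X_L = ωL = 9340 Ω
X_C = 1/(ωC) = 64900 Ω
Parallel: admittances add. Y = 1/R + 1/(jωL) + jωC
Y = (0.000714 − j9.17e-05) S
|Y| = 0.000720 S → |Z| = 1/|Y| = 1390 Ω, ∠Z = −∠Y = 7.31°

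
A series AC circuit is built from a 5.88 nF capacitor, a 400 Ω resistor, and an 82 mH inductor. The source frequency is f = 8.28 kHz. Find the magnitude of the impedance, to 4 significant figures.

1074 Ω

ω = 2πf = 52020 rad/s
X_L = ωL = 4266 Ω
X_C = 1/(ωC) = 3269 Ω
Net reactance X = X_L − X_C = 997.0 Ω
Z = 400.0 + j997.0 Ω
|Z| = √(400.0² + 997.0²) = 1074 Ω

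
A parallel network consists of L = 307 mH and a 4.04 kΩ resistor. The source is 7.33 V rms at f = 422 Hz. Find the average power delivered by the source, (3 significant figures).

13.3 mW

ω = 2πf = 2652 rad/s
X_L = ωL = 814 Ω
Parallel: admittances add. Y = 1/R + 1/(jωL)
Y = (0.000248 − j0.00123) S
|Y| = 0.00125 S → |Z| = 1/|Y| = 798 Ω, ∠Z = −∠Y = 78.6°
I = V/|Z| = 9.19 mA
P = VI cos φ = 7.33 × 0.00919 × cos(78.6°) = 13.3 mW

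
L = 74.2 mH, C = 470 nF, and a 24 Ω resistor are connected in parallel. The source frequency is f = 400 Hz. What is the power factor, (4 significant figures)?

ω = 2πf = 2513 rad/s
X_L = ωL = 186.5 Ω
X_C = 1/(ωC) = 846.6 Ω
Parallel: admittances add. Y = 1/R + 1/(jωL) + jωC
Y = (0.04167 − j0.004181) S
|Y| = 0.04188 S → |Z| = 1/|Y| = 23.88 Ω, ∠Z = −∠Y = 5.730°
cos φ = cos(5.730°) = 0.9950

0.9950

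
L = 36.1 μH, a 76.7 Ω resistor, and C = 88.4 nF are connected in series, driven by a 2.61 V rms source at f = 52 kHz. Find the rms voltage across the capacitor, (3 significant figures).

1.13 V

ω = 2πf = 326700 rad/s
X_L = ωL = 11.8 Ω
X_C = 1/(ωC) = 34.6 Ω
Net reactance X = X_L − X_C = -22.8 Ω
Z = 76.7 − j22.8 Ω
|Z| = √(76.7² + 22.8²) = 80.0 Ω
I = V/|Z| = 32.6 mA
V_C = I·|Z_C| = 0.0326 × 34.6 = 1.13 V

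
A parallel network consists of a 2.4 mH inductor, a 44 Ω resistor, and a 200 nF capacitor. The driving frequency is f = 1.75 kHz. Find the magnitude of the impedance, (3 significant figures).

ω = 2πf = 11000 rad/s
X_L = ωL = 26.4 Ω
X_C = 1/(ωC) = 455 Ω
Parallel: admittances add. Y = 1/R + 1/(jωL) + jωC
Y = (0.0227 − j0.0357) S
|Y| = 0.0423 S → |Z| = 1/|Y| = 23.6 Ω, ∠Z = −∠Y = 57.5°

23.6 Ω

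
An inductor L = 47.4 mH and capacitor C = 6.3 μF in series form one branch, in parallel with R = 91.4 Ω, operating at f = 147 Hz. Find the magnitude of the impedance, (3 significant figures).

ω = 2πf = 923.6 rad/s
X_L = ωL = 43.8 Ω
X_C = 1/(ωC) = 172 Ω
Branch 1: Z₁ = R = 91.4 Ω
Branch 2 (series LC): Z₂ = j(X_L − X_C) = −j128 Ω
Parallel: Z = Z₁Z₂/(Z₁+Z₂), |Z| = 74.4 Ω, ∠Z = -35.5°

74.4 Ω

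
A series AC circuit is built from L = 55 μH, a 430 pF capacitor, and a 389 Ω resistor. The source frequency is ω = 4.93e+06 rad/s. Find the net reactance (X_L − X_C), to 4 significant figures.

-200.6 Ω

X_L = ωL = 271.2 Ω
X_C = 1/(ωC) = 471.7 Ω
X = 271.2 − 471.7 = -200.6 Ω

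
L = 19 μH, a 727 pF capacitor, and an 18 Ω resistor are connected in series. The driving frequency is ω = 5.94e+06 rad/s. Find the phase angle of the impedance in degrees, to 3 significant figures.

X_L = ωL = 113 Ω
X_C = 1/(ωC) = 232 Ω
Net reactance X = X_L − X_C = -119 Ω
Z = 18.0 − j119 Ω
|Z| = √(18.0² + 119²) = 120 Ω
∠Z = arctan(-119/18.0) = -81.4°

-81.4°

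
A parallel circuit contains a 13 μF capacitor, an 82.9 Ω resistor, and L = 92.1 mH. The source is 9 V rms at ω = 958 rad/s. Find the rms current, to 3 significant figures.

109 mA

X_L = ωL = 88.2 Ω
X_C = 1/(ωC) = 80.3 Ω
Parallel: admittances add. Y = 1/R + 1/(jωL) + jωC
Y = (0.0121 + j0.00112) S
|Y| = 0.0121 S → |Z| = 1/|Y| = 82.5 Ω, ∠Z = −∠Y = -5.31°
I = V/|Z| = 9/82.5 = 109 mA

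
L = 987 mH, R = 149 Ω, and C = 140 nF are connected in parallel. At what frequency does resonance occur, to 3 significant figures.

428 Hz

ω₀ = 1/√(LC) = 1/√(0.987 × 1.4e-07) = 2690 rad/s
f₀ = ω₀/(2π) = 428 Hz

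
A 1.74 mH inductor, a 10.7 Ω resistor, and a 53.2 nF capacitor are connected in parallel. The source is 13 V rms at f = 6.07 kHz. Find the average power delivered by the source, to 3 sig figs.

15.8 W

ω = 2πf = 38140 rad/s
X_L = ωL = 66.4 Ω
X_C = 1/(ωC) = 493 Ω
Parallel: admittances add. Y = 1/R + 1/(jωL) + jωC
Y = (0.0935 − j0.0130) S
|Y| = 0.0944 S → |Z| = 1/|Y| = 10.6 Ω, ∠Z = −∠Y = 7.94°
I = V/|Z| = 1.23 A
P = VI cos φ = 13 × 1.23 × cos(7.94°) = 15.8 W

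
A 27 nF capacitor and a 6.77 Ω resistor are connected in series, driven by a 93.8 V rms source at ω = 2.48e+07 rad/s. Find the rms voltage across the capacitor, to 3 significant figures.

20.2 V

X_C = 1/(ωC) = 1.49 Ω
Z = 6.77 − j1.49 Ω
|Z| = √(6.77² + 1.49²) = 6.93 Ω
I = V/|Z| = 13.5 A
V_C = I·|Z_C| = 13.5 × 1.49 = 20.2 V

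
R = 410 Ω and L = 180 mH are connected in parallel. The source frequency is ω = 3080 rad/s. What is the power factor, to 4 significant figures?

X_L = ωL = 554.4 Ω
Parallel: admittances add. Y = 1/R + 1/(jωL)
Y = (0.002439 − j0.001804) S
|Y| = 0.003034 S → |Z| = 1/|Y| = 329.6 Ω, ∠Z = −∠Y = 36.48°
cos φ = cos(36.48°) = 0.8040

0.8040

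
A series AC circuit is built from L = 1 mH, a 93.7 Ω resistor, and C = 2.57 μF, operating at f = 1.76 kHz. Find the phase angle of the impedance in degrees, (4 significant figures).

-14.44°

ω = 2πf = 11060 rad/s
X_L = ωL = 11.06 Ω
X_C = 1/(ωC) = 35.19 Ω
Net reactance X = X_L − X_C = -24.13 Ω
Z = 93.70 − j24.13 Ω
|Z| = √(93.70² + 24.13²) = 96.76 Ω
∠Z = arctan(-24.13/93.70) = -14.44°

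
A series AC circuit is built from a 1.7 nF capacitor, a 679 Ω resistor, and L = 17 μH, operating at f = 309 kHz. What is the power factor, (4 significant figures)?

ω = 2πf = 1.942e+06 rad/s
X_L = ωL = 33.01 Ω
X_C = 1/(ωC) = 303.0 Ω
Net reactance X = X_L − X_C = -270.0 Ω
Z = 679.0 − j270.0 Ω
|Z| = √(679.0² + 270.0²) = 730.7 Ω
∠Z = arctan(-270.0/679.0) = -21.68°
cos φ = cos(-21.68°) = 0.9292

0.9292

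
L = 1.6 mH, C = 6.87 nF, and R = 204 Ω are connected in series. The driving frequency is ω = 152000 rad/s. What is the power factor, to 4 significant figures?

0.2746

X_L = ωL = 243.2 Ω
X_C = 1/(ωC) = 957.6 Ω
Net reactance X = X_L − X_C = -714.4 Ω
Z = 204.0 − j714.4 Ω
|Z| = √(204.0² + 714.4²) = 743.0 Ω
∠Z = arctan(-714.4/204.0) = -74.06°
cos φ = cos(-74.06°) = 0.2746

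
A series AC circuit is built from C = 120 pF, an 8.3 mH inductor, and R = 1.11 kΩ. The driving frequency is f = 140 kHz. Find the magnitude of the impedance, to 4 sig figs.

ω = 2πf = 879600 rad/s
X_L = ωL = 7301 Ω
X_C = 1/(ωC) = 9474 Ω
Net reactance X = X_L − X_C = -2172 Ω
Z = 1110 − j2172 Ω
|Z| = √(1110² + 2172²) = 2440 Ω

2440 Ω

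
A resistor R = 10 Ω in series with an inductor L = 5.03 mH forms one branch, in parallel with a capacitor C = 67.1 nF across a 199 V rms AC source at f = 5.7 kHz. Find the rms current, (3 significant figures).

626 mA

ω = 2πf = 35810 rad/s
X_L = ωL = 180 Ω
X_C = 1/(ωC) = 416 Ω
Branch 1 (R+jX_L): Z₁ = 10.0 + j180 Ω, |Z₁| = 180 Ω
Branch 2 (−jX_C): Z₂ = −j416 Ω
Parallel: Z = Z₁Z₂/(Z₁+Z₂), |Z| = 318 Ω, ∠Z = 84.4°
I = V/|Z| = 199/318 = 626 mA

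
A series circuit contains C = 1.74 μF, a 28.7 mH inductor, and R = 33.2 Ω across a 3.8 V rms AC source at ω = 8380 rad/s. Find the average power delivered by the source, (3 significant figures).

X_L = ωL = 241 Ω
X_C = 1/(ωC) = 68.6 Ω
Net reactance X = X_L − X_C = 172 Ω
Z = 33.2 + j172 Ω
|Z| = √(33.2² + 172²) = 175 Ω
∠Z = arctan(172/33.2) = 79.1°
I = V/|Z| = 21.7 mA
P = VI cos φ = 3.8 × 0.0217 × cos(79.1°) = 15.6 mW

15.6 mW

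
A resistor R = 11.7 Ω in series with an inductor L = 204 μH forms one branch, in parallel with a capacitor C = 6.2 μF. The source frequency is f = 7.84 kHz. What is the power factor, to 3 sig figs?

0.184

ω = 2πf = 49260 rad/s
X_L = ωL = 10.0 Ω
X_C = 1/(ωC) = 3.27 Ω
Branch 1 (R+jX_L): Z₁ = 11.7 + j10.0 Ω, |Z₁| = 15.4 Ω
Branch 2 (−jX_C): Z₂ = −j3.27 Ω
Parallel: Z = Z₁Z₂/(Z₁+Z₂), |Z| = 3.74 Ω, ∠Z = -79.4°
cos φ = cos(-79.4°) = 0.184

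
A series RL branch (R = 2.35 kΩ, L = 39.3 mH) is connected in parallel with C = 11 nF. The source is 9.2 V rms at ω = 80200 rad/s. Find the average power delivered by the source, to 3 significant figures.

X_L = ωL = 3150 Ω
X_C = 1/(ωC) = 1130 Ω
Branch 1 (R+jX_L): Z₁ = 2350 + j3150 Ω, |Z₁| = 3930 Ω
Branch 2 (−jX_C): Z₂ = −j1130 Ω
Parallel: Z = Z₁Z₂/(Z₁+Z₂), |Z| = 1440 Ω, ∠Z = -77.4°
I = V/|Z| = 6.40 mA
P = VI cos φ = 9.2 × 0.00640 × cos(-77.4°) = 12.9 mW

12.9 mW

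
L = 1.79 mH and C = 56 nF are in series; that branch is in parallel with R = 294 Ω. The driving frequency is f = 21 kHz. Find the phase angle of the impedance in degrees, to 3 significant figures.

71.1°

ω = 2πf = 131900 rad/s
X_L = ωL = 236 Ω
X_C = 1/(ωC) = 135 Ω
Branch 1: Z₁ = R = 294 Ω
Branch 2 (series LC): Z₂ = j(X_L − X_C) = j101 Ω
Parallel: Z = Z₁Z₂/(Z₁+Z₂), |Z| = 95.4 Ω, ∠Z = 71.1°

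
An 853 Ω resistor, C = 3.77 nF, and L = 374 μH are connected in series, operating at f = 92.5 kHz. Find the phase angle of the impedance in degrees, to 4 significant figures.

ω = 2πf = 581200 rad/s
X_L = ωL = 217.4 Ω
X_C = 1/(ωC) = 456.4 Ω
Net reactance X = X_L − X_C = -239.0 Ω
Z = 853.0 − j239.0 Ω
|Z| = √(853.0² + 239.0²) = 885.9 Ω
∠Z = arctan(-239.0/853.0) = -15.65°

-15.65°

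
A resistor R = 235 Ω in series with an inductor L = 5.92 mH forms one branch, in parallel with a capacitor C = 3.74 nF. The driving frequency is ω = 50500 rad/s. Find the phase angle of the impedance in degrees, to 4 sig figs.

X_L = ωL = 299.0 Ω
X_C = 1/(ωC) = 5295 Ω
Branch 1 (R+jX_L): Z₁ = 235.0 + j299.0 Ω, |Z₁| = 380.3 Ω
Branch 2 (−jX_C): Z₂ = −j5295 Ω
Parallel: Z = Z₁Z₂/(Z₁+Z₂), |Z| = 402.6 Ω, ∠Z = 49.14°

49.14°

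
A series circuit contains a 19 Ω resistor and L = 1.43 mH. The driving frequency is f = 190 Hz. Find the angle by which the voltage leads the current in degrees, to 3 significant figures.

ω = 2πf = 1194 rad/s
X_L = ωL = 1.71 Ω
Z = 19.0 + j1.71 Ω
|Z| = √(19.0² + 1.71²) = 19.1 Ω
∠Z = arctan(1.71/19.0) = 5.13°

5.13°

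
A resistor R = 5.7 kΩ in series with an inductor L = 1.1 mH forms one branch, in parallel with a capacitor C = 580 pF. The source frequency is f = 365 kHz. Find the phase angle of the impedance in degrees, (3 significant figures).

-83.4°

ω = 2πf = 2.293e+06 rad/s
X_L = ωL = 2520 Ω
X_C = 1/(ωC) = 752 Ω
Branch 1 (R+jX_L): Z₁ = 5700 + j2520 Ω, |Z₁| = 6230 Ω
Branch 2 (−jX_C): Z₂ = −j752 Ω
Parallel: Z = Z₁Z₂/(Z₁+Z₂), |Z| = 785 Ω, ∠Z = -83.4°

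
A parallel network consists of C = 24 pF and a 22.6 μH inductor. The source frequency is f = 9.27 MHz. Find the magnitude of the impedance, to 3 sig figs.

ω = 2πf = 5.825e+07 rad/s
X_L = ωL = 1320 Ω
X_C = 1/(ωC) = 715 Ω
Parallel: admittances add. Y = 1/(jωL) + jωC
Y = (0 + j0.000638) S
|Y| = 0.000638 S → |Z| = 1/|Y| = 1570 Ω, ∠Z = −∠Y = -90.0°

1570 Ω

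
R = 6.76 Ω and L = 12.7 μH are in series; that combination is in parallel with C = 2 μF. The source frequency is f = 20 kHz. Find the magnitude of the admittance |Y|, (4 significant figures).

ω = 2πf = 125700 rad/s
X_L = ωL = 1.596 Ω
X_C = 1/(ωC) = 3.979 Ω
Branch 1 (R+jX_L): Z₁ = 6.760 + j1.596 Ω, |Z₁| = 6.946 Ω
Branch 2 (−jX_C): Z₂ = −j3.979 Ω
Parallel: Z = Z₁Z₂/(Z₁+Z₂), |Z| = 3.856 Ω, ∠Z = -57.30°
|Y| = 1/|Z| = 259.4 mS

259.4 mS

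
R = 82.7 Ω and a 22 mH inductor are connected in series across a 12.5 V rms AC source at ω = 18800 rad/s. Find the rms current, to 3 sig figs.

X_L = ωL = 414 Ω
Z = 82.7 + j414 Ω
|Z| = √(82.7² + 414²) = 422 Ω
I = V/|Z| = 12.5/422 = 29.6 mA

29.6 mA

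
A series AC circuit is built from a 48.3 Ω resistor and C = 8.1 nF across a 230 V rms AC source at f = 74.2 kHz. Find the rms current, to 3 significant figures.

ω = 2πf = 466200 rad/s
X_C = 1/(ωC) = 265 Ω
Z = 48.3 − j265 Ω
|Z| = √(48.3² + 265²) = 269 Ω
I = V/|Z| = 230/269 = 854 mA

854 mA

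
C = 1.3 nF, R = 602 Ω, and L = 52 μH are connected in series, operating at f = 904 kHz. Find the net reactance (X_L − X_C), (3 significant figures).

160 Ω

ω = 2πf = 5.68e+06 rad/s
X_L = ωL = 295 Ω
X_C = 1/(ωC) = 135 Ω
X = 295 − 135 = 160 Ω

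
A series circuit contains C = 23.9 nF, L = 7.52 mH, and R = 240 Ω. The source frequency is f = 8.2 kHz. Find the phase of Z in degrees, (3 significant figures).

-60.5°

ω = 2πf = 51520 rad/s
X_L = ωL = 387 Ω
X_C = 1/(ωC) = 812 Ω
Net reactance X = X_L − X_C = -425 Ω
Z = 240 − j425 Ω
|Z| = √(240² + 425²) = 488 Ω
∠Z = arctan(-425/240) = -60.5°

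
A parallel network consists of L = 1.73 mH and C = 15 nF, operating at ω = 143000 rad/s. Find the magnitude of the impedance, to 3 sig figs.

527 Ω

X_L = ωL = 247 Ω
X_C = 1/(ωC) = 466 Ω
Parallel: admittances add. Y = 1/(jωL) + jωC
Y = (0 − j0.00190) S
|Y| = 0.00190 S → |Z| = 1/|Y| = 527 Ω, ∠Z = −∠Y = 90.0°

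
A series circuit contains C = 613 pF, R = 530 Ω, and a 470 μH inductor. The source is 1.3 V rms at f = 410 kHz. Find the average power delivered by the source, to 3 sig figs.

1.46 mW

ω = 2πf = 2.576e+06 rad/s
X_L = ωL = 1210 Ω
X_C = 1/(ωC) = 633 Ω
Net reactance X = X_L − X_C = 578 Ω
Z = 530 + j578 Ω
|Z| = √(530² + 578²) = 784 Ω
∠Z = arctan(578/530) = 47.5°
I = V/|Z| = 1.66 mA
P = VI cos φ = 1.3 × 0.00166 × cos(47.5°) = 1.46 mW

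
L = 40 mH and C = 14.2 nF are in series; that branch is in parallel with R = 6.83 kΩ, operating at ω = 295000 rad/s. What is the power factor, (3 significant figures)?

X_L = ωL = 11800 Ω
X_C = 1/(ωC) = 239 Ω
Branch 1: Z₁ = R = 6830 Ω
Branch 2 (series LC): Z₂ = j(X_L − X_C) = j11600 Ω
Parallel: Z = Z₁Z₂/(Z₁+Z₂), |Z| = 5880 Ω, ∠Z = 30.6°
cos φ = cos(30.6°) = 0.861

0.861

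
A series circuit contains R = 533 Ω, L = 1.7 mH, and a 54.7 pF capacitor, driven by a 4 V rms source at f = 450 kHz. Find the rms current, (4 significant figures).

2.295 mA

ω = 2πf = 2.827e+06 rad/s
X_L = ωL = 4807 Ω
X_C = 1/(ωC) = 6466 Ω
Net reactance X = X_L − X_C = -1659 Ω
Z = 533.0 − j1659 Ω
|Z| = √(533.0² + 1659²) = 1743 Ω
I = V/|Z| = 4/1743 = 2.295 mA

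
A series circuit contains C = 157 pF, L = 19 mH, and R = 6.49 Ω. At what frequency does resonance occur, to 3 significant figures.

ω₀ = 1/√(LC) = 1/√(0.019 × 1.57e-10) = 579000 rad/s
f₀ = ω₀/(2π) = 92.1 kHz

92.1 kHz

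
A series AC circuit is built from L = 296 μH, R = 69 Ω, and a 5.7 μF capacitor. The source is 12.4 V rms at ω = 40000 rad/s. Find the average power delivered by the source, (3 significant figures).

2.20 W

X_L = ωL = 11.8 Ω
X_C = 1/(ωC) = 4.39 Ω
Net reactance X = X_L − X_C = 7.45 Ω
Z = 69.0 + j7.45 Ω
|Z| = √(69.0² + 7.45²) = 69.4 Ω
∠Z = arctan(7.45/69.0) = 6.17°
I = V/|Z| = 179 mA
P = VI cos φ = 12.4 × 0.179 × cos(6.17°) = 2.20 W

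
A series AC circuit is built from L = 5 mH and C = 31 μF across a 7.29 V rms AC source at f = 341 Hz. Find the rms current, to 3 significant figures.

ω = 2πf = 2143 rad/s
X_L = ωL = 10.7 Ω
X_C = 1/(ωC) = 15.1 Ω
Net reactance X = X_L − X_C = -4.34 Ω
Z = − j4.34 Ω
|Z| = √(0² + 4.34²) = 4.34 Ω
I = V/|Z| = 7.29/4.34 = 1.68 A

1.68 A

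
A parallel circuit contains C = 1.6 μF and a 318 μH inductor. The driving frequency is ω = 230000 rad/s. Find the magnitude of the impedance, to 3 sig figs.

X_L = ωL = 73.1 Ω
X_C = 1/(ωC) = 2.72 Ω
Parallel: admittances add. Y = 1/(jωL) + jωC
Y = (0 + j0.354) S
|Y| = 0.354 S → |Z| = 1/|Y| = 2.82 Ω, ∠Z = −∠Y = -90.0°

2.82 Ω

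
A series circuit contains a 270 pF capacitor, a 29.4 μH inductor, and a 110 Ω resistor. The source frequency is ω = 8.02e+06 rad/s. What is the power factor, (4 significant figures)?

0.4376

X_L = ωL = 235.8 Ω
X_C = 1/(ωC) = 461.8 Ω
Net reactance X = X_L − X_C = -226.0 Ω
Z = 110.0 − j226.0 Ω
|Z| = √(110.0² + 226.0²) = 251.4 Ω
∠Z = arctan(-226.0/110.0) = -64.05°
cos φ = cos(-64.05°) = 0.4376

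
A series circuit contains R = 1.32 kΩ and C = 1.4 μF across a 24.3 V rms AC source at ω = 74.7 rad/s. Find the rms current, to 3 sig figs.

X_C = 1/(ωC) = 9560 Ω
Z = 1320 − j9560 Ω
|Z| = √(1320² + 9560²) = 9650 Ω
I = V/|Z| = 24.3/9650 = 2.52 mA

2.52 mA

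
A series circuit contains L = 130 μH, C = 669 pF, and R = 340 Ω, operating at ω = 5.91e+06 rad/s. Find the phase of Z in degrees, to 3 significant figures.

56.6°

X_L = ωL = 768 Ω
X_C = 1/(ωC) = 253 Ω
Net reactance X = X_L − X_C = 515 Ω
Z = 340 + j515 Ω
|Z| = √(340² + 515²) = 617 Ω
∠Z = arctan(515/340) = 56.6°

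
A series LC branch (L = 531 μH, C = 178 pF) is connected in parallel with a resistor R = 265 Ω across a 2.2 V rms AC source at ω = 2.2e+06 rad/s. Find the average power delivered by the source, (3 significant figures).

18.3 mW

X_L = ωL = 1170 Ω
X_C = 1/(ωC) = 2550 Ω
Branch 1: Z₁ = R = 265 Ω
Branch 2 (series LC): Z₂ = j(X_L − X_C) = −j1390 Ω
Parallel: Z = Z₁Z₂/(Z₁+Z₂), |Z| = 260 Ω, ∠Z = -10.8°
I = V/|Z| = 8.45 mA
P = VI cos φ = 2.2 × 0.00845 × cos(-10.8°) = 18.3 mW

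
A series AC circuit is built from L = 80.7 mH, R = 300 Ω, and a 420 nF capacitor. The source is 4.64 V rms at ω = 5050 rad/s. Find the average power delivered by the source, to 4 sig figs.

68.65 mW

X_L = ωL = 407.5 Ω
X_C = 1/(ωC) = 471.5 Ω
Net reactance X = X_L − X_C = -63.94 Ω
Z = 300.0 − j63.94 Ω
|Z| = √(300.0² + 63.94²) = 306.7 Ω
∠Z = arctan(-63.94/300.0) = -12.03°
I = V/|Z| = 15.13 mA
P = VI cos φ = 4.64 × 0.01513 × cos(-12.03°) = 68.65 mW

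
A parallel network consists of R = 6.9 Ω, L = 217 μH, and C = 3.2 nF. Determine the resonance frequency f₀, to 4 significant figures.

191.0 kHz

ω₀ = 1/√(LC) = 1/√(0.000217 × 3.2e-09) = 1.2e+06 rad/s
f₀ = ω₀/(2π) = 191.0 kHz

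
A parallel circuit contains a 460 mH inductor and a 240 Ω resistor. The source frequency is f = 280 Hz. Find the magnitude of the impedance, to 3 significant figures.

ω = 2πf = 1759 rad/s
X_L = ωL = 809 Ω
Parallel: admittances add. Y = 1/R + 1/(jωL)
Y = (0.00417 − j0.00124) S
|Y| = 0.00435 S → |Z| = 1/|Y| = 230 Ω, ∠Z = −∠Y = 16.5°

230 Ω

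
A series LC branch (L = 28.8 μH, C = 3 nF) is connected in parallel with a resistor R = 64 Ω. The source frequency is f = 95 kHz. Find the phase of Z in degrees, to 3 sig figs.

-6.74°

ω = 2πf = 596900 rad/s
X_L = ωL = 17.2 Ω
X_C = 1/(ωC) = 558 Ω
Branch 1: Z₁ = R = 64.0 Ω
Branch 2 (series LC): Z₂ = j(X_L − X_C) = −j541 Ω
Parallel: Z = Z₁Z₂/(Z₁+Z₂), |Z| = 63.6 Ω, ∠Z = -6.74°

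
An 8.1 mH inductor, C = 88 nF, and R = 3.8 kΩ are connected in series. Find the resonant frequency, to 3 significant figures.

5.96 kHz

ω₀ = 1/√(LC) = 1/√(0.0081 × 8.8e-08) = 37460 rad/s
f₀ = ω₀/(2π) = 5.96 kHz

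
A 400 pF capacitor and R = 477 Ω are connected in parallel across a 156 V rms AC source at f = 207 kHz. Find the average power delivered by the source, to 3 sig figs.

51.0 W

ω = 2πf = 1.301e+06 rad/s
X_C = 1/(ωC) = 1920 Ω
Parallel: admittances add. Y = 1/R + jωC
Y = (0.00210 + j0.000520) S
|Y| = 0.00216 S → |Z| = 1/|Y| = 463 Ω, ∠Z = −∠Y = -13.9°
I = V/|Z| = 337 mA
P = VI cos φ = 156 × 0.337 × cos(-13.9°) = 51.0 W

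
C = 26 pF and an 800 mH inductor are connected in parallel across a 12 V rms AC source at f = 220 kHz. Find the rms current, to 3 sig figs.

ω = 2πf = 1.382e+06 rad/s
X_L = ωL = 1.11e+06 Ω
X_C = 1/(ωC) = 27800 Ω
Parallel: admittances add. Y = 1/(jωL) + jωC
Y = (0 + j3.5e-05) S
|Y| = 3.5e-05 S → |Z| = 1/|Y| = 28500 Ω, ∠Z = −∠Y = -90.0°
I = V/|Z| = 12/28500 = 420 μA

420 μA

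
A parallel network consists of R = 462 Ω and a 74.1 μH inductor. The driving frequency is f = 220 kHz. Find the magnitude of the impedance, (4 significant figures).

100.0 Ω

ω = 2πf = 1.382e+06 rad/s
X_L = ωL = 102.4 Ω
Parallel: admittances add. Y = 1/R + 1/(jωL)
Y = (0.002165 − j0.009763) S
|Y| = 0.01000 S → |Z| = 1/|Y| = 100.0 Ω, ∠Z = −∠Y = 77.50°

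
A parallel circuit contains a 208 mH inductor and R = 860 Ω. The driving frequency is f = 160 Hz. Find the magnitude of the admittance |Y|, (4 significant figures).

4.922 mS

ω = 2πf = 1005 rad/s
X_L = ωL = 209.1 Ω
Parallel: admittances add. Y = 1/R + 1/(jωL)
Y = (0.001163 − j0.004782) S
|Y| = 0.004922 S → |Z| = 1/|Y| = 203.2 Ω, ∠Z = −∠Y = 76.33°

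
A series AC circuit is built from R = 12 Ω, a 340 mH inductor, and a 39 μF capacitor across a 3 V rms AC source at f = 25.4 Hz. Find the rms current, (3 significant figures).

28.0 mA

ω = 2πf = 159.6 rad/s
X_L = ωL = 54.3 Ω
X_C = 1/(ωC) = 161 Ω
Net reactance X = X_L − X_C = -106 Ω
Z = 12.0 − j106 Ω
|Z| = √(12.0² + 106²) = 107 Ω
I = V/|Z| = 3/107 = 28.0 mA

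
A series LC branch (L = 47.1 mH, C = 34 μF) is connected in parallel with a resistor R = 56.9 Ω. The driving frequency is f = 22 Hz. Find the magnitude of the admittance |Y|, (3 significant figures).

ω = 2πf = 138.2 rad/s
X_L = ωL = 6.51 Ω
X_C = 1/(ωC) = 213 Ω
Branch 1: Z₁ = R = 56.9 Ω
Branch 2 (series LC): Z₂ = j(X_L − X_C) = −j206 Ω
Parallel: Z = Z₁Z₂/(Z₁+Z₂), |Z| = 54.9 Ω, ∠Z = -15.4°
|Y| = 1/|Z| = 18.2 mS

18.2 mS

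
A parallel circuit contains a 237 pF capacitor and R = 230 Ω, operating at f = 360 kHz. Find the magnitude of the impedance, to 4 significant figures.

ω = 2πf = 2.262e+06 rad/s
X_C = 1/(ωC) = 1865 Ω
Parallel: admittances add. Y = 1/R + jωC
Y = (0.004348 + j0.0005361) S
|Y| = 0.004381 S → |Z| = 1/|Y| = 228.3 Ω, ∠Z = −∠Y = -7.029°

228.3 Ω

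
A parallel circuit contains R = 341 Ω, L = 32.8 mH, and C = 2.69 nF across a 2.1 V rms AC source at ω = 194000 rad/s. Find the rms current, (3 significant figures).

X_L = ωL = 6360 Ω
X_C = 1/(ωC) = 1920 Ω
Parallel: admittances add. Y = 1/R + 1/(jωL) + jωC
Y = (0.00293 + j0.000365) S
|Y| = 0.00296 S → |Z| = 1/|Y| = 338 Ω, ∠Z = −∠Y = -7.09°
I = V/|Z| = 2.1/338 = 6.21 mA

6.21 mA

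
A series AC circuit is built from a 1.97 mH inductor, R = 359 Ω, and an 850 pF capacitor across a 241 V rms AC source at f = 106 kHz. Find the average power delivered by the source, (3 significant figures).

ω = 2πf = 666000 rad/s
X_L = ωL = 1310 Ω
X_C = 1/(ωC) = 1770 Ω
Net reactance X = X_L − X_C = -454 Ω
Z = 359 − j454 Ω
|Z| = √(359² + 454²) = 579 Ω
∠Z = arctan(-454/359) = -51.7°
I = V/|Z| = 416 mA
P = VI cos φ = 241 × 0.416 × cos(-51.7°) = 62.2 W

62.2 W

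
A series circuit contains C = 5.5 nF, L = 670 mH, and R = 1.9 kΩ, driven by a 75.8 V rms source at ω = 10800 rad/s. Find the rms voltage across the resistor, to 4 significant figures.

14.72 V

X_L = ωL = 7236 Ω
X_C = 1/(ωC) = 16840 Ω
Net reactance X = X_L − X_C = -9599 Ω
Z = 1900 − j9599 Ω
|Z| = √(1900² + 9599²) = 9785 Ω
I = V/|Z| = 7.746 mA
V_R = I·|Z_R| = 0.007746 × 1900 = 14.72 V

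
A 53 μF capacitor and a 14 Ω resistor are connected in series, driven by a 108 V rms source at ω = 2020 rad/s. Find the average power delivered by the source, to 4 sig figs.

X_C = 1/(ωC) = 9.341 Ω
Z = 14.00 − j9.341 Ω
|Z| = √(14.00² + 9.341²) = 16.83 Ω
∠Z = arctan(-9.341/14.00) = -33.71°
I = V/|Z| = 6.417 A
P = VI cos φ = 108 × 6.417 × cos(-33.71°) = 576.5 W

576.5 W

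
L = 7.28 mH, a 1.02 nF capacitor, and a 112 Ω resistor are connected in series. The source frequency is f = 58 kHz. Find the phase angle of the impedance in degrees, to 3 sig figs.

ω = 2πf = 364400 rad/s
X_L = ωL = 2650 Ω
X_C = 1/(ωC) = 2690 Ω
Net reactance X = X_L − X_C = -37.2 Ω
Z = 112 − j37.2 Ω
|Z| = √(112² + 37.2²) = 118 Ω
∠Z = arctan(-37.2/112) = -18.4°

-18.4°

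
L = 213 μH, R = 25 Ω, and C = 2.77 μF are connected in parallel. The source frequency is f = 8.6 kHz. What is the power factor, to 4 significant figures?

ω = 2πf = 54040 rad/s
X_L = ωL = 11.51 Ω
X_C = 1/(ωC) = 6.681 Ω
Parallel: admittances add. Y = 1/R + 1/(jωL) + jωC
Y = (0.04000 + j0.06279) S
|Y| = 0.07445 S → |Z| = 1/|Y| = 13.43 Ω, ∠Z = −∠Y = -57.50°
cos φ = cos(-57.50°) = 0.5373

0.5373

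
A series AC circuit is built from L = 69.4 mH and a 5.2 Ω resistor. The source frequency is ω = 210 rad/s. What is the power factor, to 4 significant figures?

0.3360

X_L = ωL = 14.57 Ω
Z = 5.200 + j14.57 Ω
|Z| = √(5.200² + 14.57²) = 15.47 Ω
∠Z = arctan(14.57/5.200) = 70.36°
cos φ = cos(70.36°) = 0.3360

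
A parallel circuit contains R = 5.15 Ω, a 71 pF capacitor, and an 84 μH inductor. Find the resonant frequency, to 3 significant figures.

ω₀ = 1/√(LC) = 1/√(8.4e-05 × 7.1e-11) = 1.295e+07 rad/s
f₀ = ω₀/(2π) = 2.06 MHz

2.06 MHz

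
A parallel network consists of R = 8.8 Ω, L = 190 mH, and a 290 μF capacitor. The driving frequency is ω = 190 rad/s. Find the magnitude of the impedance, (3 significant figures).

X_L = ωL = 36.1 Ω
X_C = 1/(ωC) = 18.1 Ω
Parallel: admittances add. Y = 1/R + 1/(jωL) + jωC
Y = (0.114 + j0.0274) S
|Y| = 0.117 S → |Z| = 1/|Y| = 8.55 Ω, ∠Z = −∠Y = -13.6°

8.55 Ω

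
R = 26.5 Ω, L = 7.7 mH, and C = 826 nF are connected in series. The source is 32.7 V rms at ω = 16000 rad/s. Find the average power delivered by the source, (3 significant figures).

X_L = ωL = 123 Ω
X_C = 1/(ωC) = 75.7 Ω
Net reactance X = X_L − X_C = 47.5 Ω
Z = 26.5 + j47.5 Ω
|Z| = √(26.5² + 47.5²) = 54.4 Ω
∠Z = arctan(47.5/26.5) = 60.9°
I = V/|Z| = 601 mA
P = VI cos φ = 32.7 × 0.601 × cos(60.9°) = 9.57 W

9.57 W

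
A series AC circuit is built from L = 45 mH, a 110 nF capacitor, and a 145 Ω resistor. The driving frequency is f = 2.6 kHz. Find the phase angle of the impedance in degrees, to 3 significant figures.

50.9°

ω = 2πf = 16340 rad/s
X_L = ωL = 735 Ω
X_C = 1/(ωC) = 556 Ω
Net reactance X = X_L − X_C = 179 Ω
Z = 145 + j179 Ω
|Z| = √(145² + 179²) = 230 Ω
∠Z = arctan(179/145) = 50.9°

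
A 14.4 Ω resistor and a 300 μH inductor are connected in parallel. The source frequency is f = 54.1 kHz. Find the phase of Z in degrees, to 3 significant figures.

ω = 2πf = 339900 rad/s
X_L = ωL = 102 Ω
Parallel: admittances add. Y = 1/R + 1/(jωL)
Y = (0.0694 − j0.00981) S
|Y| = 0.0701 S → |Z| = 1/|Y| = 14.3 Ω, ∠Z = −∠Y = 8.04°

8.04°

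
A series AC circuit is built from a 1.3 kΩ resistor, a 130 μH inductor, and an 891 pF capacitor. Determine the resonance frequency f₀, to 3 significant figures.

468 kHz

ω₀ = 1/√(LC) = 1/√(0.00013 × 8.91e-10) = 2.938e+06 rad/s
f₀ = ω₀/(2π) = 468 kHz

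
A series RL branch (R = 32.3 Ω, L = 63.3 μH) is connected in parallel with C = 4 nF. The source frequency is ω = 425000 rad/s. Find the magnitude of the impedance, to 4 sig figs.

X_L = ωL = 26.90 Ω
X_C = 1/(ωC) = 588.2 Ω
Branch 1 (R+jX_L): Z₁ = 32.30 + j26.90 Ω, |Z₁| = 42.04 Ω
Branch 2 (−jX_C): Z₂ = −j588.2 Ω
Parallel: Z = Z₁Z₂/(Z₁+Z₂), |Z| = 43.98 Ω, ∠Z = 36.50°

43.98 Ω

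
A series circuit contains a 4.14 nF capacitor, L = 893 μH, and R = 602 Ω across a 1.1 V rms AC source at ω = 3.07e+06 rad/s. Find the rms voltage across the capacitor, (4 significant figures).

0.03170 V

X_L = ωL = 2742 Ω
X_C = 1/(ωC) = 78.68 Ω
Net reactance X = X_L − X_C = 2663 Ω
Z = 602.0 + j2663 Ω
|Z| = √(602.0² + 2663²) = 2730 Ω
I = V/|Z| = 402.9 μA
V_C = I·|Z_C| = 0.0004029 × 78.68 = 0.03170 V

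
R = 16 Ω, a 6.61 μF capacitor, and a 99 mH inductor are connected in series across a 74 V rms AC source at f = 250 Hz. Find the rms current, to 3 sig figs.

ω = 2πf = 1571 rad/s
X_L = ωL = 156 Ω
X_C = 1/(ωC) = 96.3 Ω
Net reactance X = X_L − X_C = 59.2 Ω
Z = 16.0 + j59.2 Ω
|Z| = √(16.0² + 59.2²) = 61.3 Ω
I = V/|Z| = 74/61.3 = 1.21 A

1.21 A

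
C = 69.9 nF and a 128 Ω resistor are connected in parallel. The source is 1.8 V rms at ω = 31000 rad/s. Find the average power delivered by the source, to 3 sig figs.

X_C = 1/(ωC) = 461 Ω
Parallel: admittances add. Y = 1/R + jωC
Y = (0.00781 + j0.00217) S
|Y| = 0.00811 S → |Z| = 1/|Y| = 123 Ω, ∠Z = −∠Y = -15.5°
I = V/|Z| = 14.6 mA
P = VI cos φ = 1.8 × 0.0146 × cos(-15.5°) = 25.3 mW

25.3 mW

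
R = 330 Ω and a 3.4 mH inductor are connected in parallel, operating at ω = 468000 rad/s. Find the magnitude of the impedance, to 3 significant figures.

323 Ω

X_L = ωL = 1590 Ω
Parallel: admittances add. Y = 1/R + 1/(jωL)
Y = (0.00303 − j0.000628) S
|Y| = 0.00309 S → |Z| = 1/|Y| = 323 Ω, ∠Z = −∠Y = 11.7°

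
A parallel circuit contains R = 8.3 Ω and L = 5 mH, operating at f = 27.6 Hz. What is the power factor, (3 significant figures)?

ω = 2πf = 173.4 rad/s
X_L = ωL = 0.867 Ω
Parallel: admittances add. Y = 1/R + 1/(jωL)
Y = (0.120 − j1.15) S
|Y| = 1.16 S → |Z| = 1/|Y| = 0.862 Ω, ∠Z = −∠Y = 84.0°
cos φ = cos(84.0°) = 0.104

0.104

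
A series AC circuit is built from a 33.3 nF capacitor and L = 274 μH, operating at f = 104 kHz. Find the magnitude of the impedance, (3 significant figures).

ω = 2πf = 653500 rad/s
X_L = ωL = 179 Ω
X_C = 1/(ωC) = 46.0 Ω
Net reactance X = X_L − X_C = 133 Ω
Z = j133 Ω
|Z| = √(0² + 133²) = 133 Ω

133 Ω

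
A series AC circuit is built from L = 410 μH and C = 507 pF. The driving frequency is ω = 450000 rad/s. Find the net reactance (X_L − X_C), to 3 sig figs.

-4200 Ω

X_L = ωL = 184 Ω
X_C = 1/(ωC) = 4380 Ω
X = 184 − 4380 = -4200 Ω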